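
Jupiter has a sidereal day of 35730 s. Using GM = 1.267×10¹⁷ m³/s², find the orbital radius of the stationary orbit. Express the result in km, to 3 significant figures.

r_sync ≈ 1.60×10⁵ km

A synchronous orbit has period T, so by Kepler's third law a = (μT²/4π²)^(1/3).
μT²/4π² = 1.267×10¹⁷ × (3.573×10⁴)² / 39.48 = 4.097×10²⁴ m³.
a = 1.600×10⁸ m = 1.6002×10⁵ km.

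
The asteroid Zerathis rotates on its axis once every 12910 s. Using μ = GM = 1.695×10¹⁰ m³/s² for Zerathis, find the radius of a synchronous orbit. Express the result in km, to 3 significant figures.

r_sync ≈ 415 km

A synchronous orbit has period T, so by Kepler's third law a = (μT²/4π²)^(1/3).
μT²/4π² = 1.695×10¹⁰ × (1.291×10⁴)² / 39.48 = 7.156×10¹⁶ m³.
a = 4.152×10⁵ m = 415.17 km.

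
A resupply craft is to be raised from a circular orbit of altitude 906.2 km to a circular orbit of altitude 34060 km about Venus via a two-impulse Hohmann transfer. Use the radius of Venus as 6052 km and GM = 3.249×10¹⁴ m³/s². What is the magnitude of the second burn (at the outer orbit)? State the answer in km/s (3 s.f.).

Δv ≈ 1.30 km/s

r₁ = 6052 + 906.2 = 6958.2 km = 6.9582×10⁶ m.
r₂ = 6052 + 34060 = 40112 km = 4.0112×10⁷ m.
Transfer ellipse a_t = (r₁ + r₂)/2 = 2.354×10⁷ m.
At r₁: circular v_c1 = √(μ/r₁) = 6833 m/s; transfer-periapsis v_p = √[μ(2/r₁ − 1/a_t)] = 8921 m/s.
At r₂: circular v_c2 = √(μ/r₂) = 2846 m/s; transfer-apoapsis v_a = √[μ(2/r₂ − 1/a_t)] = 1547 m/s.
Δv₂ = v_c2 − v_a = 1299 m/s.
= 1.299 km/s.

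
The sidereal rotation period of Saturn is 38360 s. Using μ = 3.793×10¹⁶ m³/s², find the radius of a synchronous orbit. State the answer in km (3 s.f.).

r_sync ≈ 1.12×10⁵ km

A synchronous orbit has period T, so by Kepler's third law a = (μT²/4π²)^(1/3).
μT²/4π² = 3.793×10¹⁶ × (3.836×10⁴)² / 39.48 = 1.414×10²⁴ m³.
a = 1.122×10⁸ m = 1.1223×10⁵ km.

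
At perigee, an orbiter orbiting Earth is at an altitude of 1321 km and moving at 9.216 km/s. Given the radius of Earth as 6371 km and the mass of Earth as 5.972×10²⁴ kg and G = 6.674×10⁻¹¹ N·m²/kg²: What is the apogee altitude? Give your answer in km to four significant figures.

apogee altitude ≈ 28570 km

μ = GM = 6.674×10⁻¹¹ × 5.972×10²⁴ = 3.986×10¹⁴ m³/s².
r_p = 6371 + 1321 = 7692.0 km = 7.692×10⁶ m.
Specific energy ε = v²/2 − μ/r = -9.349×10⁶ J/kg, so a = −μ/(2ε) = 2.132×10⁷ m.
The apsides satisfy r_p + r_a = 2a, so the apogee radius is 2a − r_p = 3.494×10⁷ m = 34940 km.
Apogee altitude = 34940 − 6371 = 28569 km.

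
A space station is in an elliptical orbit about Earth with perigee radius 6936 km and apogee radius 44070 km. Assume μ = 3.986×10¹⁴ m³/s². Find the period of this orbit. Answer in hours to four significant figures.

Semi-major axis a = (r_p + r_a)/2 = (6936.0 + 44070)/2 = 25503 km = 2.550×10⁷ m.
By Kepler's third law T = 2π√(a³/μ) = 2π × 6.451×10³ = 4.053×10⁴ s.
= 11.26 hours.

T ≈ 11.26 hours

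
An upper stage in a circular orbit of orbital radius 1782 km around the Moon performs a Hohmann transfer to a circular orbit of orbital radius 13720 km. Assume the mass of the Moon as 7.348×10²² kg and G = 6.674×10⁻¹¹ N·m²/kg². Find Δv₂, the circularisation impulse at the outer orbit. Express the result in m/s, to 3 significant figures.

μ = GM = 6.674×10⁻¹¹ × 7.348×10²² = 4.904×10¹² m³/s².
r₁ = 1782 km = 1.782×10⁶ m.
r₂ = 13720 km = 1.372×10⁷ m.
Transfer ellipse a_t = (r₁ + r₂)/2 = 7.751×10⁶ m.
At r₁: circular v_c1 = √(μ/r₁) = 1659 m/s; transfer-perilune v_p = √[μ(2/r₁ − 1/a_t)] = 2207 m/s.
At r₂: circular v_c2 = √(μ/r₂) = 597.9 m/s; transfer-apolune v_a = √[μ(2/r₂ − 1/a_t)] = 286.7 m/s.
Δv₂ = v_c2 − v_a = 311.2 m/s.

Δv ≈ 311 m/s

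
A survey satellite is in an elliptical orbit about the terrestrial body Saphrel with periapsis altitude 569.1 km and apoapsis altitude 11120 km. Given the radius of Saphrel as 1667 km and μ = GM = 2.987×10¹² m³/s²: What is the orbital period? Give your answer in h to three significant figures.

r_p = 1667 + 569.1 = 2236.1 km = 2.2361×10⁶ m.
r_a = 1667 + 11120 = 12787 km = 1.2787×10⁷ m.
Semi-major axis a = (r_p + r_a)/2 = (2236.1 + 12787)/2 = 7511.6 km = 7.512×10⁶ m.
By Kepler's third law T = 2π√(a³/μ) = 2π × 1.191×10⁴ = 7.484×10⁴ s.
= 20.79 h.

T ≈ 20.8 h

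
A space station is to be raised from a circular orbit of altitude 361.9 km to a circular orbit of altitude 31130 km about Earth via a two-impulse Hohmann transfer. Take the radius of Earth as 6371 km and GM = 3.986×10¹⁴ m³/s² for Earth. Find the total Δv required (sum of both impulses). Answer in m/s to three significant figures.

r₁ = 6371 + 361.9 = 6732.9 km = 6.7329×10⁶ m.
r₂ = 6371 + 31130 = 37501 km = 3.7501×10⁷ m.
Transfer ellipse a_t = (r₁ + r₂)/2 = 2.212×10⁷ m.
At r₁: circular v_c1 = √(μ/r₁) = 7694 m/s; transfer-perigee v_p = √[μ(2/r₁ − 1/a_t)] = 10020 m/s.
Δv₁ = v_p − v_c1 = 2325 m/s.
At r₂: circular v_c2 = √(μ/r₂) = 3260 m/s; transfer-apogee v_a = √[μ(2/r₂ − 1/a_t)] = 1799 m/s.
Δv₂ = v_c2 − v_a = 1461 m/s.
Total Δv = Δv₁ + Δv₂ = 3786 m/s.

Δv_total ≈ 3790 m/s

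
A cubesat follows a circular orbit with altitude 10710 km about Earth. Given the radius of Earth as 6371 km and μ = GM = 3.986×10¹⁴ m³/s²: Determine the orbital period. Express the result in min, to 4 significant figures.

r = 6371 + 10710 = 17081 km = 1.7081×10⁷ m.
Kepler's third law: T = 2π√(r³/μ) = 2π√((1.708×10⁷)³ / 3.986×10¹⁴).
r³/μ = 1.250×10⁷ s², so T = 2π × 3.536×10³ = 2.222×10⁴ s.
Converting: 2.222×10⁴ s ÷ 60.00 = 370.3 min.

T ≈ 370.3 min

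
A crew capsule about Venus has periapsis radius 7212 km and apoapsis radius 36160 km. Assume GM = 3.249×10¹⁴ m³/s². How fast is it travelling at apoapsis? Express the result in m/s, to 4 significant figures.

Semi-major axis a = (r_p + r_a)/2 = 21686 km = 2.169×10⁷ m.
Vis-viva: v² = μ(2/r − 1/a) = 3.249×10¹⁴ × (5.531×10⁻⁸ − 4.611×10⁻⁸) = 2.988×10⁶ m²/s².
v = 1729 m/s.

v ≈ 1729 m/s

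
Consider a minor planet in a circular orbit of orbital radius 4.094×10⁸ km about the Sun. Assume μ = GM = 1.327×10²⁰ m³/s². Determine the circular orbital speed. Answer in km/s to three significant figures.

r = 4.094×10⁸ km = 4.094×10¹¹ m.
For a circular orbit v = √(μ/r) = √(1.327×10²⁰ / 4.094×10¹¹) = √(3.241×10⁸) = 18000 m/s.
That is 18.00 km/s.

v ≈ 18.0 km/s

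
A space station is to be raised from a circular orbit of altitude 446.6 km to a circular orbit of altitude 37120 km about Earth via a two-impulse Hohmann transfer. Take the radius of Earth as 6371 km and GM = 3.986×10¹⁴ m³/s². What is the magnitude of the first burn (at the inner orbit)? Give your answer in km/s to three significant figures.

Δv ≈ 2.41 km/s

r₁ = 6371 + 446.6 = 6817.6 km = 6.8176×10⁶ m.
r₂ = 6371 + 37120 = 43491 km = 4.3491×10⁷ m.
Transfer ellipse a_t = (r₁ + r₂)/2 = 2.515×10⁷ m.
At r₁: circular v_c1 = √(μ/r₁) = 7646 m/s; transfer-perigee v_p = √[μ(2/r₁ − 1/a_t)] = 10050 m/s.
Δv₁ = v_p − v_c1 = 2408 m/s.
= 2.408 km/s.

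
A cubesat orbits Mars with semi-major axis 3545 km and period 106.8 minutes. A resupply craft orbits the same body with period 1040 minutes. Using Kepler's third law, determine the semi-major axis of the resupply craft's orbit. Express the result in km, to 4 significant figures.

Kepler's third law: a³ ∝ T², so a₂ = a₁ (T₂/T₁)^(2/3).
T₂/T₁ = 9.738, (T₂/T₁)^(2/3) = 4.560.
a₂ = 3545 × 4.560 = 16170 km.

a₂ ≈ 16170 km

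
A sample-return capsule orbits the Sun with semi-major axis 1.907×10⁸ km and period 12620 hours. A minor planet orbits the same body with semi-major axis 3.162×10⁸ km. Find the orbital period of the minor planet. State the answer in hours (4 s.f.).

T₂ ≈ 26940 hours

Kepler's third law: T² ∝ a³, so T₂ = T₁ (a₂/a₁)^(3/2).
a₂/a₁ = 1.658, (a₂/a₁)^(3/2) = 2.135.
T₂ = 12620 × 2.135 = 26940 hours.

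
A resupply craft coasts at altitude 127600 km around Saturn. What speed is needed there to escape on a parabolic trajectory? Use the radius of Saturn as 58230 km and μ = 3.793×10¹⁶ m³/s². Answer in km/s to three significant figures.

v_esc ≈ 20.2 km/s

r = 58230 + 127600 = 185830 km = 1.8583×10⁸ m.
Escape speed v_esc = √(2μ/r) = √(2 × 3.793×10¹⁶ / 1.858×10⁸) = √(4.082×10⁸) = 20200 m/s.
= 20.20 km/s.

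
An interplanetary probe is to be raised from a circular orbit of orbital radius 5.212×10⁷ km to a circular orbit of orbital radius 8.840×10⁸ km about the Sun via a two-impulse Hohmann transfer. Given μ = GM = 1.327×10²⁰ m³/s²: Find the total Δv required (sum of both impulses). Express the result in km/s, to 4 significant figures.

r₁ = 5.212×10⁷ km = 5.212×10¹⁰ m.
r₂ = 8.840×10⁸ km = 8.840×10¹¹ m.
Transfer ellipse a_t = (r₁ + r₂)/2 = 4.681×10¹¹ m.
At r₁: circular v_c1 = √(μ/r₁) = 50460 m/s; transfer-perihelion v_p = √[μ(2/r₁ − 1/a_t)] = 69340 m/s.
Δv₁ = v_p − v_c1 = 18890 m/s.
At r₂: circular v_c2 = √(μ/r₂) = 12250 m/s; transfer-aphelion v_a = √[μ(2/r₂ − 1/a_t)] = 4088 m/s.
Δv₂ = v_c2 − v_a = 8164 m/s.
Total Δv = Δv₁ + Δv₂ = 27050 m/s = 27.05 km/s.

Δv_total ≈ 27.05 km/s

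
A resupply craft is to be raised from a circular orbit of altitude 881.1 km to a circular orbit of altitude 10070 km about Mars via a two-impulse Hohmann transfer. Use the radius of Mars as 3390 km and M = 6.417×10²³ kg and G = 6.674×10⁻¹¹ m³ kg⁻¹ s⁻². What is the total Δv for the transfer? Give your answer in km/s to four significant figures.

Δv_total ≈ 1.281 km/s

μ = GM = 6.674×10⁻¹¹ × 6.417×10²³ = 4.283×10¹³ m³/s².
r₁ = 3390 + 881.1 = 4271.1 km = 4.2711×10⁶ m.
r₂ = 3390 + 10070 = 13460 km = 1.3460×10⁷ m.
Transfer ellipse a_t = (r₁ + r₂)/2 = 8.866×10⁶ m.
At r₁: circular v_c1 = √(μ/r₁) = 3167 m/s; transfer-periapsis v_p = √[μ(2/r₁ − 1/a_t)] = 3902 m/s.
Δv₁ = v_p − v_c1 = 735.2 m/s.
At r₂: circular v_c2 = √(μ/r₂) = 1784 m/s; transfer-apoapsis v_a = √[μ(2/r₂ − 1/a_t)] = 1238 m/s.
Δv₂ = v_c2 − v_a = 545.7 m/s.
Total Δv = Δv₁ + Δv₂ = 1281 m/s = 1.281 km/s.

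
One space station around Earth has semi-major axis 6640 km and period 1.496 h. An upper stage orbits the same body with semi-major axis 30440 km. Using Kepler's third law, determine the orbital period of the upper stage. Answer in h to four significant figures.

T₂ ≈ 14.68 h

Kepler's third law: T² ∝ a³, so T₂ = T₁ (a₂/a₁)^(3/2).
a₂/a₁ = 4.584, (a₂/a₁)^(3/2) = 9.816.
T₂ = 1.496 × 9.816 = 14.68 h.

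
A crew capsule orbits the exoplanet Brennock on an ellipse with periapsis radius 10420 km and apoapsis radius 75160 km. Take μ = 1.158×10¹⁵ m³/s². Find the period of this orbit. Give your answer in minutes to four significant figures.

Semi-major axis a = (r_p + r_a)/2 = (10420 + 75160)/2 = 42790 km = 4.279×10⁷ m.
By Kepler's third law T = 2π√(a³/μ) = 2π × 8.225×10³ = 5.168×10⁴ s.
= 861.4 minutes.

T ≈ 861.4 minutes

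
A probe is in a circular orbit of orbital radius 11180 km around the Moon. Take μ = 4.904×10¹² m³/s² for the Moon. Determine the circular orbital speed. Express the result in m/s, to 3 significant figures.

v ≈ 662 m/s

r = 11180 km = 1.118×10⁷ m.
For a circular orbit v = √(μ/r) = √(4.904×10¹² / 1.118×10⁷) = √(4.386×10⁵) = 662.3 m/s.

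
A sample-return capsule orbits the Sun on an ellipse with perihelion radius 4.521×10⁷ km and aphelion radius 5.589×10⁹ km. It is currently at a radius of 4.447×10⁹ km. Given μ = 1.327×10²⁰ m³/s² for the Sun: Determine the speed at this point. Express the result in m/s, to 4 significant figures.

v ≈ 3546 m/s

Semi-major axis a = (r_p + r_a)/2 = 2.8171×10⁹ km = 2.817×10¹² m.
Vis-viva: v² = μ(2/r − 1/a) = 1.327×10²⁰ × (4.497×10⁻¹³ − 3.550×10⁻¹³) = 1.258×10⁷ m²/s².
v = 3546 m/s.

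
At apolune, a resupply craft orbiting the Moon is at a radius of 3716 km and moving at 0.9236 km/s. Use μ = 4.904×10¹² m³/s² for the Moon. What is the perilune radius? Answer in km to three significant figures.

r_a = 3.716×10⁶ m.
Specific energy ε = v²/2 − μ/r = -8.932×10⁵ J/kg, so a = −μ/(2ε) = 2.745×10⁶ m.
The apsides satisfy r_p + r_a = 2a, so the perilune radius is 2a − r_a = 1.774×10⁶ m = 1774.5 km.

perilune radius ≈ 1770 km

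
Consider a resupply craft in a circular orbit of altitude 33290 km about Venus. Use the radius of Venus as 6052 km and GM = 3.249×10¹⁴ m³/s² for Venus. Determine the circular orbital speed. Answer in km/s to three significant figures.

v ≈ 2.87 km/s

r = 6052 + 33290 = 39342 km = 3.9342×10⁷ m.
For a circular orbit v = √(μ/r) = √(3.249×10¹⁴ / 3.934×10⁷) = √(8.258×10⁶) = 2874 m/s.
That is 2.874 km/s.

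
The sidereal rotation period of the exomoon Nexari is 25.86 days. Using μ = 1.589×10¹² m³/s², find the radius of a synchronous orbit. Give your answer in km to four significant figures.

T = 25.86 days = 2.234×10⁶ s.
A synchronous orbit has period T, so by Kepler's third law a = (μT²/4π²)^(1/3).
μT²/4π² = 1.589×10¹² × (2.234×10⁶)² / 39.48 = 2.009×10²³ m³.
a = 5.857×10⁷ m = 58571 km.

r_sync ≈ 58570 km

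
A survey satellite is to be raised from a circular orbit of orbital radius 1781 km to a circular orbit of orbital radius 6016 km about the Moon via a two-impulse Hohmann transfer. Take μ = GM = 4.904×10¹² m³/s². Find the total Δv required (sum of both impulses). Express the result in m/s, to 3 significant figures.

Δv_total ≈ 695 m/s

r₁ = 1781 km = 1.781×10⁶ m.
r₂ = 6016 km = 6.016×10⁶ m.
Transfer ellipse a_t = (r₁ + r₂)/2 = 3.898×10⁶ m.
At r₁: circular v_c1 = √(μ/r₁) = 1659 m/s; transfer-perilune v_p = √[μ(2/r₁ − 1/a_t)] = 2061 m/s.
Δv₁ = v_p − v_c1 = 402.0 m/s.
At r₂: circular v_c2 = √(μ/r₂) = 902.9 m/s; transfer-apolune v_a = √[μ(2/r₂ − 1/a_t)] = 610.2 m/s.
Δv₂ = v_c2 − v_a = 292.6 m/s.
Total Δv = Δv₁ + Δv₂ = 694.6 m/s.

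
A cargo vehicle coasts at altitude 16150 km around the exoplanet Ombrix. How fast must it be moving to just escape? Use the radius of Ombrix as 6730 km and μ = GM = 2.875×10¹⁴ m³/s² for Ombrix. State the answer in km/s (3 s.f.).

r = 6730 + 16150 = 22880 km = 2.2880×10⁷ m.
Escape speed v_esc = √(2μ/r) = √(2 × 2.875×10¹⁴ / 2.288×10⁷) = √(2.513×10⁷) = 5013 m/s.
= 5.013 km/s.

v_esc ≈ 5.01 km/s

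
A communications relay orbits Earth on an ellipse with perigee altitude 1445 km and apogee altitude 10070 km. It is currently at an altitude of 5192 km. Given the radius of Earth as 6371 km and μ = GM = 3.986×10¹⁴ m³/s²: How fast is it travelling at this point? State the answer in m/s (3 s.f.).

v ≈ 6010 m/s

r_p = 6371 + 1445 = 7816.0 km = 7.8160×10⁶ m.
r_a = 6371 + 10070 = 16441 km = 1.6441×10⁷ m.
r = 6371 + 5192 = 11563 km = 1.156×10⁷ m.
Semi-major axis a = (r_p + r_a)/2 = 12128 km = 1.213×10⁷ m.
Vis-viva: v² = μ(2/r − 1/a) = 3.986×10¹⁴ × (1.730×10⁻⁷ − 8.245×10⁻⁸) = 3.608×10⁷ m²/s².
v = 6007 m/s.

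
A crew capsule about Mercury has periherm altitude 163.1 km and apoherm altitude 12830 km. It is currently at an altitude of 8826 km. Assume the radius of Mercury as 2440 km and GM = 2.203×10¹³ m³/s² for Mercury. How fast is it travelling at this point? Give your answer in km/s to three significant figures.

r_p = 2440 + 163.1 = 2603.1 km = 2.6031×10⁶ m.
r_a = 2440 + 12830 = 15270 km = 1.5270×10⁷ m.
r = 2440 + 8826 = 11266 km = 1.127×10⁷ m.
Semi-major axis a = (r_p + r_a)/2 = 8936.5 km = 8.937×10⁶ m.
Vis-viva: v² = μ(2/r − 1/a) = 2.203×10¹³ × (1.775×10⁻⁷ − 1.119×10⁻⁷) = 1.446×10⁶ m²/s².
v = 1202 m/s = 1.202 km/s.

v ≈ 1.20 km/s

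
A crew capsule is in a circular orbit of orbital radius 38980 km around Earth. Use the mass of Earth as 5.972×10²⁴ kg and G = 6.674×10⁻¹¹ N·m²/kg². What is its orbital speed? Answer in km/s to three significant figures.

μ = GM = 6.674×10⁻¹¹ × 5.972×10²⁴ = 3.986×10¹⁴ m³/s².
r = 38980 km = 3.898×10⁷ m.
For a circular orbit v = √(μ/r) = √(3.986×10¹⁴ / 3.898×10⁷) = √(1.023×10⁷) = 3198 m/s.
That is 3.198 km/s.

v ≈ 3.20 km/s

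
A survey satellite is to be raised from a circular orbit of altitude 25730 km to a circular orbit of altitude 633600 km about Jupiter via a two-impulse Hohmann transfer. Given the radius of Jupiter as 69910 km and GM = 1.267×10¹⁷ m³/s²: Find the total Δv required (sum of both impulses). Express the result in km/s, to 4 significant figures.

Δv_total ≈ 18.75 km/s

r₁ = 69910 + 25730 = 95640 km = 9.5640×10⁷ m.
r₂ = 69910 + 633600 = 703510 km = 7.0351×10⁸ m.
Transfer ellipse a_t = (r₁ + r₂)/2 = 3.996×10⁸ m.
At r₁: circular v_c1 = √(μ/r₁) = 36400 m/s; transfer-perijove v_p = √[μ(2/r₁ − 1/a_t)] = 48300 m/s.
Δv₁ = v_p − v_c1 = 11900 m/s.
At r₂: circular v_c2 = √(μ/r₂) = 13420 m/s; transfer-apojove v_a = √[μ(2/r₂ − 1/a_t)] = 6566 m/s.
Δv₂ = v_c2 − v_a = 6854 m/s.
Total Δv = Δv₁ + Δv₂ = 18750 m/s = 18.75 km/s.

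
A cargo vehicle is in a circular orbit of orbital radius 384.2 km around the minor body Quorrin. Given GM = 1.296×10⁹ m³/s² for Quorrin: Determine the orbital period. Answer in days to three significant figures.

r = 384.2 km = 3.842×10⁵ m.
Kepler's third law: T = 2π√(r³/μ) = 2π√((3.842×10⁵)³ / 1.296×10⁹).
r³/μ = 4.376×10⁷ s², so T = 2π × 6.615×10³ = 4.156×10⁴ s.
Converting: 4.156×10⁴ s ÷ 86400 = 0.4811 days.

T ≈ 0.481 days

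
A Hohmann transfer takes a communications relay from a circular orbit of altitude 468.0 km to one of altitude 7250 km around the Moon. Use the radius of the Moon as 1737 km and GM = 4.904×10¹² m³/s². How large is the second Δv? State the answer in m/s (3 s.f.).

r₁ = 1737 + 468.0 = 2205.0 km = 2.2050×10⁶ m.
r₂ = 1737 + 7250 = 8987.0 km = 8.9870×10⁶ m.
Transfer ellipse a_t = (r₁ + r₂)/2 = 5.596×10⁶ m.
At r₁: circular v_c1 = √(μ/r₁) = 1491 m/s; transfer-perilune v_p = √[μ(2/r₁ − 1/a_t)] = 1890 m/s.
At r₂: circular v_c2 = √(μ/r₂) = 738.7 m/s; transfer-apolune v_a = √[μ(2/r₂ − 1/a_t)] = 463.7 m/s.
Δv₂ = v_c2 − v_a = 275.0 m/s.

Δv ≈ 275 m/s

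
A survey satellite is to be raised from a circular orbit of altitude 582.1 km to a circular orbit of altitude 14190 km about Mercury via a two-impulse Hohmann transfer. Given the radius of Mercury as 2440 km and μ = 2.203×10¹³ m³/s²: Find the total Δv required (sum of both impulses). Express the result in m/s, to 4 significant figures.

r₁ = 2440 + 582.1 = 3022.1 km = 3.0221×10⁶ m.
r₂ = 2440 + 14190 = 16630 km = 1.6630×10⁷ m.
Transfer ellipse a_t = (r₁ + r₂)/2 = 9.826×10⁶ m.
At r₁: circular v_c1 = √(μ/r₁) = 2700 m/s; transfer-periherm v_p = √[μ(2/r₁ − 1/a_t)] = 3512 m/s.
Δv₁ = v_p − v_c1 = 812.5 m/s.
At r₂: circular v_c2 = √(μ/r₂) = 1151 m/s; transfer-apoherm v_a = √[μ(2/r₂ − 1/a_t)] = 638.3 m/s.
Δv₂ = v_c2 − v_a = 512.7 m/s.
Total Δv = Δv₁ + Δv₂ = 1325 m/s.

Δv_total ≈ 1325 m/s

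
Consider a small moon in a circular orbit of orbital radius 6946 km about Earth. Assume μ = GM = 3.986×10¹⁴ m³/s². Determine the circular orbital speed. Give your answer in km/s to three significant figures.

r = 6946 km = 6.946×10⁶ m.
For a circular orbit v = √(μ/r) = √(3.986×10¹⁴ / 6.946×10⁶) = √(5.739×10⁷) = 7575 m/s.
That is 7.575 km/s.

v ≈ 7.58 km/s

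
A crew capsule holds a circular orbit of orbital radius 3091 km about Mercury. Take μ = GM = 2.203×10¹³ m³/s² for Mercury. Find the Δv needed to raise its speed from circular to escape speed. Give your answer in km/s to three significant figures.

Δv ≈ 1.11 km/s

r = 3091 km = 3.091×10⁶ m.
Circular speed v_c = √(μ/r) = 2670 m/s.
Escape speed v_esc = √(2μ/r) = √2 × v_c = 3775 m/s.
Δv = v_esc − v_c = 1106 m/s = 1.106 km/s.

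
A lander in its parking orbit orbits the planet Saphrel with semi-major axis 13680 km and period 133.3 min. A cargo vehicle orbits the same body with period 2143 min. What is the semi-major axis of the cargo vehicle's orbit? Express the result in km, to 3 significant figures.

a₂ ≈ 87100 km

Kepler's third law: a³ ∝ T², so a₂ = a₁ (T₂/T₁)^(2/3).
T₂/T₁ = 16.08, (T₂/T₁)^(2/3) = 6.370.
a₂ = 13680 × 6.370 = 87140 km.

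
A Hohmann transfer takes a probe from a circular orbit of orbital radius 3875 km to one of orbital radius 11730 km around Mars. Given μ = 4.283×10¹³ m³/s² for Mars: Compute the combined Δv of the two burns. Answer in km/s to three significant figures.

Δv_total ≈ 1.32 km/s

r₁ = 3875 km = 3.875×10⁶ m.
r₂ = 11730 km = 1.173×10⁷ m.
Transfer ellipse a_t = (r₁ + r₂)/2 = 7.802×10⁶ m.
At r₁: circular v_c1 = √(μ/r₁) = 3325 m/s; transfer-periapsis v_p = √[μ(2/r₁ − 1/a_t)] = 4076 m/s.
Δv₁ = v_p − v_c1 = 751.7 m/s.
At r₂: circular v_c2 = √(μ/r₂) = 1911 m/s; transfer-apoapsis v_a = √[μ(2/r₂ − 1/a_t)] = 1347 m/s.
Δv₂ = v_c2 − v_a = 564.2 m/s.
Total Δv = Δv₁ + Δv₂ = 1316 m/s = 1.316 km/s.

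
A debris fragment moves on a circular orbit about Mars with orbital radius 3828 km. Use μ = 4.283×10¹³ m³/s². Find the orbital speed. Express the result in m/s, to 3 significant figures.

v ≈ 3340 m/s

r = 3828 km = 3.828×10⁶ m.
For a circular orbit v = √(μ/r) = √(4.283×10¹³ / 3.828×10⁶) = √(1.119×10⁷) = 3345 m/s.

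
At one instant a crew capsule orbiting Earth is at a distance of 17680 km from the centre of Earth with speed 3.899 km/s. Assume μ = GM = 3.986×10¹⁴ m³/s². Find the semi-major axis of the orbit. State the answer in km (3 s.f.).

r = 1.768×10⁷ m.
Vis-viva rearranged: 1/a = 2/r − v²/μ = 1.131×10⁻⁷ − 3.814×10⁻⁸ = 7.498×10⁻⁸ m⁻¹.
a = 1.334×10⁷ m = 13336 km.

a ≈ 13300 km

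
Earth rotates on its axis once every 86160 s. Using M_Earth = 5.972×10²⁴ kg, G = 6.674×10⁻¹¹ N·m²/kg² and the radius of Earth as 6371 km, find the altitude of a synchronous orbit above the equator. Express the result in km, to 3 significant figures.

μ = GM = 6.674×10⁻¹¹ × 5.972×10²⁴ = 3.986×10¹⁴ m³/s².
A synchronous orbit has period T, so by Kepler's third law a = (μT²/4π²)^(1/3).
μT²/4π² = 3.986×10¹⁴ × (8.616×10⁴)² / 39.48 = 7.495×10²² m³.
a = 4.216×10⁷ m = 42162 km.
Altitude h = a − R = 42162 − 6371 = 35791 km.

h_sync ≈ 35800 km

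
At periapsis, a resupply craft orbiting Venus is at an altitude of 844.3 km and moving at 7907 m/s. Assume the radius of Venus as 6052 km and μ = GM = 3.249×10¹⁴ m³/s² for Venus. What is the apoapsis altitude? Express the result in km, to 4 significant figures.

apoapsis altitude ≈ 7548 km

r_p = 6052 + 844.3 = 6896.3 km = 6.896×10⁶ m.
Specific energy ε = v²/2 − μ/r = -1.585×10⁷ J/kg, so a = −μ/(2ε) = 1.025×10⁷ m.
The apsides satisfy r_p + r_a = 2a, so the apoapsis radius is 2a − r_p = 1.360×10⁷ m = 13600 km.
Apoapsis altitude = 13600 − 6052 = 7547.7 km.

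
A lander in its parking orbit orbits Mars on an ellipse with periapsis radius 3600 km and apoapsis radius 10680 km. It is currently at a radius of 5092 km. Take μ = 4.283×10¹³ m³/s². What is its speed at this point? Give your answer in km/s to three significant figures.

v ≈ 3.29 km/s

Semi-major axis a = (r_p + r_a)/2 = 7140.0 km = 7.140×10⁶ m.
Vis-viva: v² = μ(2/r − 1/a) = 4.283×10¹³ × (3.928×10⁻⁷ − 1.401×10⁻⁷) = 1.082×10⁷ m²/s².
v = 3290 m/s = 3.290 km/s.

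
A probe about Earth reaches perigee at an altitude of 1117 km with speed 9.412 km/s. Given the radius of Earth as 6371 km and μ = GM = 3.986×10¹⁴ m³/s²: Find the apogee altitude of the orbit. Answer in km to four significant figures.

r_p = 6371 + 1117 = 7488.0 km = 7.488×10⁶ m.
Specific energy ε = v²/2 − μ/r = -8.939×10⁶ J/kg, so a = −μ/(2ε) = 2.230×10⁷ m.
The apsides satisfy r_p + r_a = 2a, so the apogee radius is 2a − r_p = 3.710×10⁷ m = 37103 km.
Apogee altitude = 37103 − 6371 = 30732 km.

apogee altitude ≈ 30730 km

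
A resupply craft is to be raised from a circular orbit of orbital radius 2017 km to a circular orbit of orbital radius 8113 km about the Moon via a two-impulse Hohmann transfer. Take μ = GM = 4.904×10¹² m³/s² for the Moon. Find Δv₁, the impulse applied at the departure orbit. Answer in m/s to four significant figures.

Δv ≈ 414.2 m/s

r₁ = 2017 km = 2.017×10⁶ m.
r₂ = 8113 km = 8.113×10⁶ m.
Transfer ellipse a_t = (r₁ + r₂)/2 = 5.065×10⁶ m.
At r₁: circular v_c1 = √(μ/r₁) = 1559 m/s; transfer-perilune v_p = √[μ(2/r₁ − 1/a_t)] = 1973 m/s.
Δv₁ = v_p − v_c1 = 414.2 m/s.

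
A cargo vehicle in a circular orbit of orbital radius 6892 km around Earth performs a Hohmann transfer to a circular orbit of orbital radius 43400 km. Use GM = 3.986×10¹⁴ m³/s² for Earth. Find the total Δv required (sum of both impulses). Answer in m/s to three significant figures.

Δv_total ≈ 3830 m/s

r₁ = 6892 km = 6.892×10⁶ m.
r₂ = 43400 km = 4.340×10⁷ m.
Transfer ellipse a_t = (r₁ + r₂)/2 = 2.515×10⁷ m.
At r₁: circular v_c1 = √(μ/r₁) = 7605 m/s; transfer-perigee v_p = √[μ(2/r₁ − 1/a_t)] = 9991 m/s.
Δv₁ = v_p − v_c1 = 2386 m/s.
At r₂: circular v_c2 = √(μ/r₂) = 3031 m/s; transfer-apogee v_a = √[μ(2/r₂ − 1/a_t)] = 1587 m/s.
Δv₂ = v_c2 − v_a = 1444 m/s.
Total Δv = Δv₁ + Δv₂ = 3830 m/s.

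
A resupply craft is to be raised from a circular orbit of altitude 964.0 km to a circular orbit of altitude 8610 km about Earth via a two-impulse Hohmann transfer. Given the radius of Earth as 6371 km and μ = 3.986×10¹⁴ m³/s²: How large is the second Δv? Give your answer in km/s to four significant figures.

r₁ = 6371 + 964.0 = 7335.0 km = 7.3350×10⁶ m.
r₂ = 6371 + 8610 = 14981 km = 1.4981×10⁷ m.
Transfer ellipse a_t = (r₁ + r₂)/2 = 1.116×10⁷ m.
At r₁: circular v_c1 = √(μ/r₁) = 7372 m/s; transfer-perigee v_p = √[μ(2/r₁ − 1/a_t)] = 8542 m/s.
At r₂: circular v_c2 = √(μ/r₂) = 5158 m/s; transfer-apogee v_a = √[μ(2/r₂ − 1/a_t)] = 4182 m/s.
Δv₂ = v_c2 − v_a = 976.0 m/s.
= 0.976 km/s.

Δv ≈ 0.976 km/s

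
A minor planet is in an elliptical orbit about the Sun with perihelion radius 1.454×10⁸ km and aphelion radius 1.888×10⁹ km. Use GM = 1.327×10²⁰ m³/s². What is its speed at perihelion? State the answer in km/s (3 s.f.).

v ≈ 41.2 km/s

Semi-major axis a = (r_p + r_a)/2 = 1.0167×10⁹ km = 1.017×10¹² m.
Vis-viva: v² = μ(2/r − 1/a) = 1.327×10²⁰ × (1.376×10⁻¹¹ − 9.836×10⁻¹³) = 1.695×10⁹ m²/s².
v = 41170 m/s = 41.17 km/s.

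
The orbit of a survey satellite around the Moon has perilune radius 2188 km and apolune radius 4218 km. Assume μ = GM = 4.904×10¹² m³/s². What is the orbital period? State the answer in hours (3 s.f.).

Semi-major axis a = (r_p + r_a)/2 = (2188.0 + 4218.0)/2 = 3203.0 km = 3.203×10⁶ m.
By Kepler's third law T = 2π√(a³/μ) = 2π × 2.589×10³ = 1.626×10⁴ s.
= 4.518 hours.

T ≈ 4.52 hours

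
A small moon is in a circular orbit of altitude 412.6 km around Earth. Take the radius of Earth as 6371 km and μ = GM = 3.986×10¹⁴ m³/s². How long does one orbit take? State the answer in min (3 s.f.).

T ≈ 92.7 min

r = 6371 + 412.6 = 6783.6 km = 6.7836×10⁶ m.
Kepler's third law: T = 2π√(r³/μ) = 2π√((6.784×10⁶)³ / 3.986×10¹⁴).
r³/μ = 7.831×10⁵ s², so T = 2π × 8.850×10² = 5.560×10³ s.
Converting: 5.560×10³ s ÷ 60.00 = 92.67 min.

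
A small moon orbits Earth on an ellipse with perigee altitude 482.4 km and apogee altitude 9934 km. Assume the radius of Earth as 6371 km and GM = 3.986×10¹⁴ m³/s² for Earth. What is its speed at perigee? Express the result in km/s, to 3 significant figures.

v ≈ 9.05 km/s

r_p = 6371 + 482.4 = 6853.4 km = 6.8534×10⁶ m.
r_a = 6371 + 9934 = 16305 km = 1.6305×10⁷ m.
Semi-major axis a = (r_p + r_a)/2 = 11579 km = 1.158×10⁷ m.
Vis-viva: v² = μ(2/r − 1/a) = 3.986×10¹⁴ × (2.918×10⁻⁷ − 8.636×10⁻⁸) = 8.190×10⁷ m²/s².
v = 9050 m/s = 9.050 km/s.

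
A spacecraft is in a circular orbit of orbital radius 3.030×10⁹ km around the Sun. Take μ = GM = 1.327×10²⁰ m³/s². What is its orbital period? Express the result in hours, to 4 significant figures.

T ≈ 799100 hours

r = 3.030×10⁹ km = 3.030×10¹² m.
Kepler's third law: T = 2π√(r³/μ) = 2π√((3.030×10¹²)³ / 1.327×10²⁰).
r³/μ = 2.096×10¹⁷ s², so T = 2π × 4.579×10⁸ = 2.877×10⁹ s.
Converting: 2.877×10⁹ s ÷ 3600 = 7.991×10⁵ hours.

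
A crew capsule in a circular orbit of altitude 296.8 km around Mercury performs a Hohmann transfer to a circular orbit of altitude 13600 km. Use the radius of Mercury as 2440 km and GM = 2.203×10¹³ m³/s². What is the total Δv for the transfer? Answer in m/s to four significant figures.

Δv_total ≈ 1410 m/s

r₁ = 2440 + 296.8 = 2736.8 km = 2.7368×10⁶ m.
r₂ = 2440 + 13600 = 16040 km = 1.6040×10⁷ m.
Transfer ellipse a_t = (r₁ + r₂)/2 = 9.388×10⁶ m.
At r₁: circular v_c1 = √(μ/r₁) = 2837 m/s; transfer-periherm v_p = √[μ(2/r₁ − 1/a_t)] = 3708 m/s.
Δv₁ = v_p − v_c1 = 871.3 m/s.
At r₂: circular v_c2 = √(μ/r₂) = 1172 m/s; transfer-apoherm v_a = √[μ(2/r₂ − 1/a_t)] = 632.7 m/s.
Δv₂ = v_c2 − v_a = 539.2 m/s.
Total Δv = Δv₁ + Δv₂ = 1410 m/s.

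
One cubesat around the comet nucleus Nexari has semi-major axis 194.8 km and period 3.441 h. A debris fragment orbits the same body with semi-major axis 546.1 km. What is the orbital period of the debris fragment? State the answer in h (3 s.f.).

Kepler's third law: T² ∝ a³, so T₂ = T₁ (a₂/a₁)^(3/2).
a₂/a₁ = 2.803, (a₂/a₁)^(3/2) = 4.694.
T₂ = 3.441 × 4.694 = 16.15 h.

T₂ ≈ 16.2 h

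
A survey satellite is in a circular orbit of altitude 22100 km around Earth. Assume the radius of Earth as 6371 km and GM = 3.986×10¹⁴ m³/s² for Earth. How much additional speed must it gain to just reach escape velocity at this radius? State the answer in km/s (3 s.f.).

r = 6371 + 22100 = 28471 km = 2.8471×10⁷ m.
Circular speed v_c = √(μ/r) = 3742 m/s.
Escape speed v_esc = √(2μ/r) = √2 × v_c = 5292 m/s.
Δv = v_esc − v_c = 1550 m/s = 1.550 km/s.

Δv ≈ 1.55 km/s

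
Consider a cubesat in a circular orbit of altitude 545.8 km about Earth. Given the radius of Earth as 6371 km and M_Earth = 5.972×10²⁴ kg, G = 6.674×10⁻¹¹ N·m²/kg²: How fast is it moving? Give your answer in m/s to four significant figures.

v ≈ 7591 m/s

μ = GM = 6.674×10⁻¹¹ × 5.972×10²⁴ = 3.986×10¹⁴ m³/s².
r = 6371 + 545.8 = 6916.8 km = 6.9168×10⁶ m.
For a circular orbit v = √(μ/r) = √(3.986×10¹⁴ / 6.917×10⁶) = √(5.762×10⁷) = 7591 m/s.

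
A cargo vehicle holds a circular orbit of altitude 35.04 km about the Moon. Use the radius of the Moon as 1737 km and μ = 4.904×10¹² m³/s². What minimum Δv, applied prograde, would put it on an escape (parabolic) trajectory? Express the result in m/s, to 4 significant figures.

Δv ≈ 689.1 m/s

r = 1737 + 35.04 = 1772.0 km = 1.7720×10⁶ m.
Circular speed v_c = √(μ/r) = 1664 m/s.
Escape speed v_esc = √(2μ/r) = √2 × v_c = 2353 m/s.
Δv = v_esc − v_c = 689.1 m/s.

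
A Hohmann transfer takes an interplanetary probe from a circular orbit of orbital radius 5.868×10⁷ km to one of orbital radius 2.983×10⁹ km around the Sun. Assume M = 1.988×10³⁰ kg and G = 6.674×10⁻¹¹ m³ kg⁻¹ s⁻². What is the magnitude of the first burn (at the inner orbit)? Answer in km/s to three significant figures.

μ = GM = 6.674×10⁻¹¹ × 1.988×10³⁰ = 1.327×10²⁰ m³/s².
r₁ = 5.868×10⁷ km = 5.868×10¹⁰ m.
r₂ = 2.983×10⁹ km = 2.983×10¹² m.
Transfer ellipse a_t = (r₁ + r₂)/2 = 1.521×10¹² m.
At r₁: circular v_c1 = √(μ/r₁) = 47550 m/s; transfer-perihelion v_p = √[μ(2/r₁ − 1/a_t)] = 66590 m/s.
Δv₁ = v_p − v_c1 = 19040 m/s.
= 19.04 km/s.

Δv ≈ 19.0 km/s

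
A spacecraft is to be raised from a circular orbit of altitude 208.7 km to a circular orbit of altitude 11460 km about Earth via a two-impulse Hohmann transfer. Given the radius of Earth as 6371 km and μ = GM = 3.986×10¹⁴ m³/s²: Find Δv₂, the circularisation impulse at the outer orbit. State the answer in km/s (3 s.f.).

r₁ = 6371 + 208.7 = 6579.7 km = 6.5797×10⁶ m.
r₂ = 6371 + 11460 = 17831 km = 1.7831×10⁷ m.
Transfer ellipse a_t = (r₁ + r₂)/2 = 1.221×10⁷ m.
At r₁: circular v_c1 = √(μ/r₁) = 7783 m/s; transfer-perigee v_p = √[μ(2/r₁ − 1/a_t)] = 9408 m/s.
At r₂: circular v_c2 = √(μ/r₂) = 4728 m/s; transfer-apogee v_a = √[μ(2/r₂ − 1/a_t)] = 3471 m/s.
Δv₂ = v_c2 − v_a = 1257 m/s.
= 1.257 km/s.

Δv ≈ 1.26 km/s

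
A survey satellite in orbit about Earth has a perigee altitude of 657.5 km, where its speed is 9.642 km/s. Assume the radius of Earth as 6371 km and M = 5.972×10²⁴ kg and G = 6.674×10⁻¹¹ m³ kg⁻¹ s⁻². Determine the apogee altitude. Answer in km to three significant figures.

μ = GM = 6.674×10⁻¹¹ × 5.972×10²⁴ = 3.986×10¹⁴ m³/s².
r_p = 6371 + 657.5 = 7028.5 km = 7.028×10⁶ m.
Specific energy ε = v²/2 − μ/r = -1.022×10⁷ J/kg, so a = −μ/(2ε) = 1.949×10⁷ m.
The apsides satisfy r_p + r_a = 2a, so the apogee radius is 2a − r_p = 3.196×10⁷ m = 31956 km.
Apogee altitude = 31956 − 6371 = 25585 km.

apogee altitude ≈ 25600 km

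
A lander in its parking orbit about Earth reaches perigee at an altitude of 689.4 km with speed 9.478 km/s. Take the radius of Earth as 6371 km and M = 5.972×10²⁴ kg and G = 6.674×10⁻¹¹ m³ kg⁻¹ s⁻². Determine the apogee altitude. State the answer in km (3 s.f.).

apogee altitude ≈ 21100 km

μ = GM = 6.674×10⁻¹¹ × 5.972×10²⁴ = 3.986×10¹⁴ m³/s².
r_p = 6371 + 689.4 = 7060.4 km = 7.060×10⁶ m.
Specific energy ε = v²/2 − μ/r = -1.154×10⁷ J/kg, so a = −μ/(2ε) = 1.728×10⁷ m.
The apsides satisfy r_p + r_a = 2a, so the apogee radius is 2a − r_p = 2.749×10⁷ m = 27492 km.
Apogee altitude = 27492 − 6371 = 21121 km.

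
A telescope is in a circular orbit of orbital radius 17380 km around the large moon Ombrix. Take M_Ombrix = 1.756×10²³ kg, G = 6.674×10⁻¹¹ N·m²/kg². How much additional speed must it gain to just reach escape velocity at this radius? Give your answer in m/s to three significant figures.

μ = GM = 6.674×10⁻¹¹ × 1.756×10²³ = 1.172×10¹³ m³/s².
r = 17380 km = 1.738×10⁷ m.
Circular speed v_c = √(μ/r) = 821.2 m/s.
Escape speed v_esc = √(2μ/r) = √2 × v_c = 1161 m/s.
Δv = v_esc − v_c = 340.1 m/s.

Δv ≈ 340 m/s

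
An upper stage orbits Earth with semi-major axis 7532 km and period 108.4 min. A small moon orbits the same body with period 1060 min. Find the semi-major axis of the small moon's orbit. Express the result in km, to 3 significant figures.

Kepler's third law: a³ ∝ T², so a₂ = a₁ (T₂/T₁)^(2/3).
T₂/T₁ = 9.779, (T₂/T₁)^(2/3) = 4.573.
a₂ = 7532 × 4.573 = 34440 km.

a₂ ≈ 34400 km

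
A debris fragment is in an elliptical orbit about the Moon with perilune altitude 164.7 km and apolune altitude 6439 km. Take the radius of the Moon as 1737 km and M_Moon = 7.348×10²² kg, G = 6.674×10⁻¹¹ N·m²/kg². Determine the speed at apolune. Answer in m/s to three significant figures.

v ≈ 476 m/s

μ = GM = 6.674×10⁻¹¹ × 7.348×10²² = 4.904×10¹² m³/s².
r_p = 1737 + 164.7 = 1901.7 km = 1.9017×10⁶ m.
r_a = 1737 + 6439 = 8176.0 km = 8.1760×10⁶ m.
Semi-major axis a = (r_p + r_a)/2 = 5038.9 km = 5.039×10⁶ m.
Vis-viva: v² = μ(2/r − 1/a) = 4.904×10¹² × (2.446×10⁻⁷ − 1.985×10⁻⁷) = 2.264×10⁵ m²/s².
v = 475.8 m/s.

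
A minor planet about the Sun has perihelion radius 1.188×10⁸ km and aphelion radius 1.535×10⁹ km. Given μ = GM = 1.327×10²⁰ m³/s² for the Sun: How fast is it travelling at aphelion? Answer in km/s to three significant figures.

Semi-major axis a = (r_p + r_a)/2 = 8.2690×10⁸ km = 8.269×10¹¹ m.
Vis-viva: v² = μ(2/r − 1/a) = 1.327×10²⁰ × (1.303×10⁻¹² − 1.209×10⁻¹²) = 1.242×10⁷ m²/s².
v = 3524 m/s = 3.524 km/s.

v ≈ 3.52 km/s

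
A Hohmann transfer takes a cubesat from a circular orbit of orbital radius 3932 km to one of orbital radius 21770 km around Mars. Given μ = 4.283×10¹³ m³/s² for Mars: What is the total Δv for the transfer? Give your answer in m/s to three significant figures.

r₁ = 3932 km = 3.932×10⁶ m.
r₂ = 21770 km = 2.177×10⁷ m.
Transfer ellipse a_t = (r₁ + r₂)/2 = 1.285×10⁷ m.
At r₁: circular v_c1 = √(μ/r₁) = 3300 m/s; transfer-periapsis v_p = √[μ(2/r₁ − 1/a_t)] = 4296 m/s.
Δv₁ = v_p − v_c1 = 995.2 m/s.
At r₂: circular v_c2 = √(μ/r₂) = 1403 m/s; transfer-apoapsis v_a = √[μ(2/r₂ − 1/a_t)] = 775.9 m/s.
Δv₂ = v_c2 − v_a = 626.8 m/s.
Total Δv = Δv₁ + Δv₂ = 1622 m/s.

Δv_total ≈ 1620 m/s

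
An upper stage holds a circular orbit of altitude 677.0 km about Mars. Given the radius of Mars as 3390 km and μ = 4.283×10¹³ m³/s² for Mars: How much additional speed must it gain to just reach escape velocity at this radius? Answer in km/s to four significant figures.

Δv ≈ 1.344 km/s

r = 3390 + 677.0 = 4067.0 km = 4.0670×10⁶ m.
Circular speed v_c = √(μ/r) = 3245 m/s.
Escape speed v_esc = √(2μ/r) = √2 × v_c = 4589 m/s.
Δv = v_esc − v_c = 1344 m/s = 1.344 km/s.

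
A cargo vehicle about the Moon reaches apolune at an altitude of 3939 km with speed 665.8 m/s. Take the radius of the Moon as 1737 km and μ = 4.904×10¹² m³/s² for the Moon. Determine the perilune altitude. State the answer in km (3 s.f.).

r_a = 1737 + 3939 = 5676.0 km = 5.676×10⁶ m.
Specific energy ε = v²/2 − μ/r = -6.423×10⁵ J/kg, so a = −μ/(2ε) = 3.817×10⁶ m.
The apsides satisfy r_p + r_a = 2a, so the perilune radius is 2a − r_a = 1.959×10⁶ m = 1958.5 km.
Perilune altitude = 1958.5 − 1737 = 221.54 km.

perilune altitude ≈ 222 km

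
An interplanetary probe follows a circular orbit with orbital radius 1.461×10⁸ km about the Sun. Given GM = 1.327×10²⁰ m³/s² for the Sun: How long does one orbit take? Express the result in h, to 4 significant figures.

r = 1.461×10⁸ km = 1.461×10¹¹ m.
Kepler's third law: T = 2π√(r³/μ) = 2π√((1.461×10¹¹)³ / 1.327×10²⁰).
r³/μ = 2.350×10¹³ s², so T = 2π × 4.848×10⁶ = 3.046×10⁷ s.
Converting: 3.046×10⁷ s ÷ 3600 = 8461 h.

T ≈ 8461 h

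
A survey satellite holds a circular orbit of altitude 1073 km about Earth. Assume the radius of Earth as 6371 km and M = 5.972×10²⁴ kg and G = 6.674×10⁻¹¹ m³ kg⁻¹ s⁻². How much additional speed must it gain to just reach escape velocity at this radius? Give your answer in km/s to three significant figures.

Δv ≈ 3.03 km/s

μ = GM = 6.674×10⁻¹¹ × 5.972×10²⁴ = 3.986×10¹⁴ m³/s².
r = 6371 + 1073 = 7444.0 km = 7.4440×10⁶ m.
Circular speed v_c = √(μ/r) = 7317 m/s.
Escape speed v_esc = √(2μ/r) = √2 × v_c = 10350 m/s.
Δv = v_esc − v_c = 3031 m/s = 3.031 km/s.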